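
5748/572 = 1437/143 = 10.05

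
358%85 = 18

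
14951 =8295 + 6656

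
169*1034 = 174746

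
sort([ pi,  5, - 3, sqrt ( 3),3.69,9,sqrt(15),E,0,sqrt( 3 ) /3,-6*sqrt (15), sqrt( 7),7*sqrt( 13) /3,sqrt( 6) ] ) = [ - 6 * sqrt( 15),-3,0,sqrt( 3) /3 , sqrt(3 ),sqrt( 6),sqrt( 7), E, pi, 3.69, sqrt( 15),5,7*sqrt( 13)/3,9 ] 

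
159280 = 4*39820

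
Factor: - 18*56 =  - 1008 = - 2^4 * 3^2*7^1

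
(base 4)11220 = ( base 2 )101101000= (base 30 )c0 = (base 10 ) 360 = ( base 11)2a8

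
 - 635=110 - 745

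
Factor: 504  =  2^3*3^2 * 7^1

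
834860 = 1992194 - 1157334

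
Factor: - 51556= - 2^2*12889^1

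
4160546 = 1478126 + 2682420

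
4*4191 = 16764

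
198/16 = 12 + 3/8 = 12.38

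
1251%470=311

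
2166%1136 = 1030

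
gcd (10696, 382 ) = 382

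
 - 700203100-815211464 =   -  1515414564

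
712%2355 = 712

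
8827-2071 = 6756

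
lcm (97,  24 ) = 2328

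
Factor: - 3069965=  - 5^1* 613993^1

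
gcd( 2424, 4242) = 606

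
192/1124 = 48/281 = 0.17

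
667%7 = 2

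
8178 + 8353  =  16531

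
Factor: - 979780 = - 2^2*5^1*48989^1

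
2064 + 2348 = 4412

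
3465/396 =35/4 = 8.75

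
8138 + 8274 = 16412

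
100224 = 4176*24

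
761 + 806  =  1567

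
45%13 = 6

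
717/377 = 1 + 340/377 = 1.90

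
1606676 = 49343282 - 47736606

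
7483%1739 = 527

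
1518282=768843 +749439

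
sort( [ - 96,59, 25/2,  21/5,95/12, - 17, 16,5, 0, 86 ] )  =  [ - 96, - 17,0 , 21/5,5,95/12, 25/2, 16, 59 , 86]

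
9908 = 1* 9908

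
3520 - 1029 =2491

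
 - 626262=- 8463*74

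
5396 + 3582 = 8978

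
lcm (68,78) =2652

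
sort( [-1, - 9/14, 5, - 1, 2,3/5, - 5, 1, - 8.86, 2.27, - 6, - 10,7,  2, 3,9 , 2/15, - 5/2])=[ - 10, - 8.86, -6,-5,  -  5/2, - 1, - 1,-9/14,2/15, 3/5, 1,2 , 2, 2.27, 3,5,7, 9]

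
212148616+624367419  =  836516035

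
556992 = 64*8703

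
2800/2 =1400 = 1400.00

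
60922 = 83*734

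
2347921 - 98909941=-96562020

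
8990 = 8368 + 622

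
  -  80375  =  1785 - 82160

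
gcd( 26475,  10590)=5295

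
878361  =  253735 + 624626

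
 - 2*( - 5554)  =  11108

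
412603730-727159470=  - 314555740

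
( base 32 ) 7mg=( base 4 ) 1323100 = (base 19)12g3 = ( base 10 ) 7888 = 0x1ED0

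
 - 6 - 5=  - 11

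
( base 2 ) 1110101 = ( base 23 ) 52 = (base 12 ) 99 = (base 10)117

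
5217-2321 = 2896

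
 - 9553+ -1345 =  - 10898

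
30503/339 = 30503/339 = 89.98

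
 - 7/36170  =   - 1 + 36163/36170 = - 0.00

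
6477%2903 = 671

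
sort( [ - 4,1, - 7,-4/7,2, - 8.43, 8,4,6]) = [ - 8.43, - 7 , - 4 , - 4/7,1, 2, 4 , 6,8 ]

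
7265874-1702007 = 5563867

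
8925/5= 1785 =1785.00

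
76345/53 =1440 + 25/53 = 1440.47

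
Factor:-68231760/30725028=-5685980/2560419 = - 2^2*3^( - 2)*5^1*47^(-1)*107^1*2657^1*6053^(-1)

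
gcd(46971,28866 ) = 51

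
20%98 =20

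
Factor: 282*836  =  2^3*3^1*11^1*19^1*47^1 = 235752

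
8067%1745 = 1087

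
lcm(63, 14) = 126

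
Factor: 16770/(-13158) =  - 65/51 = - 3^( - 1)* 5^1 * 13^1*17^(  -  1)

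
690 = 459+231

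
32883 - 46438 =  - 13555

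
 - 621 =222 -843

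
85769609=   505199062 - 419429453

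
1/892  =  1/892 = 0.00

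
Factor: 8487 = 3^2*23^1*41^1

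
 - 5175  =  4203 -9378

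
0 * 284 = 0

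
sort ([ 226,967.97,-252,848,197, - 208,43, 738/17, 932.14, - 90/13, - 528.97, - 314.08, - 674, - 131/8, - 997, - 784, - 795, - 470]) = [-997, - 795, - 784, - 674, - 528.97, - 470,  -  314.08, - 252 ,  -  208, - 131/8, - 90/13,  43,738/17,197,226,848,932.14,967.97]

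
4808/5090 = 2404/2545 = 0.94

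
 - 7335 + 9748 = 2413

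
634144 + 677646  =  1311790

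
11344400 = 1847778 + 9496622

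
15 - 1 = 14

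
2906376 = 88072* 33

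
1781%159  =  32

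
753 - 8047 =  -7294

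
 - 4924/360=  - 1231/90 = - 13.68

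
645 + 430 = 1075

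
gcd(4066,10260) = 38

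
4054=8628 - 4574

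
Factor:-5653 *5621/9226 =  - 4539359/1318 = - 2^( - 1 ) * 11^1*73^1*659^( - 1)*5653^1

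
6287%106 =33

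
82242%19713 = 3390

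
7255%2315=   310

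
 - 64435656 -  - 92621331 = 28185675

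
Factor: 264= 2^3*3^1*11^1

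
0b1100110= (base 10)102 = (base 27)3L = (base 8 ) 146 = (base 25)42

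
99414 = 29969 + 69445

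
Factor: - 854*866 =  - 2^2 * 7^1*61^1 *433^1 = - 739564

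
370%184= 2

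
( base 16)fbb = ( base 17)DFF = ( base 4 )332323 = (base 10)4027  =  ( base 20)A17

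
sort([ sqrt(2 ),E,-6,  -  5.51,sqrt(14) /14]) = [  -  6, - 5.51,sqrt(14) /14, sqrt(2 ), E ] 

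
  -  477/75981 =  - 159/25327=-0.01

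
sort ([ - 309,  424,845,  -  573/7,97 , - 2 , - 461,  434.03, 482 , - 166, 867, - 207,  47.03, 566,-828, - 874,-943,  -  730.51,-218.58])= [ - 943, - 874, - 828, - 730.51, - 461, - 309,-218.58 , - 207, - 166, - 573/7, - 2,47.03,97,424,434.03, 482,  566,845,  867]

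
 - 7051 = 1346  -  8397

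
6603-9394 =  - 2791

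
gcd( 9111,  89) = 1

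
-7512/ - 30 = 250 + 2/5=250.40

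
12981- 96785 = - 83804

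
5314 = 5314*1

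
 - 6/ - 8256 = 1/1376 = 0.00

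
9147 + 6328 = 15475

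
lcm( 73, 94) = 6862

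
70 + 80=150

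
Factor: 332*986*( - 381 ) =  - 124721112 = - 2^3*3^1 * 17^1*29^1*83^1 * 127^1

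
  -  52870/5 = - 10574 = -10574.00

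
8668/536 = 2167/134  =  16.17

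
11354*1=11354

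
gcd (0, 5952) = 5952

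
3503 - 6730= - 3227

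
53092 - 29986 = 23106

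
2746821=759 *3619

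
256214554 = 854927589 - 598713035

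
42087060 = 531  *79260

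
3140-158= 2982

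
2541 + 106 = 2647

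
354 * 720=254880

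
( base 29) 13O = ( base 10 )952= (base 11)796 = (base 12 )674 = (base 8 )1670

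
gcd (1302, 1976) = 2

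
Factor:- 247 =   -  13^1*19^1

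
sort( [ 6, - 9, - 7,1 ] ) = [ - 9,-7,1,6]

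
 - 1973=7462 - 9435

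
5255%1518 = 701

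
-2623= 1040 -3663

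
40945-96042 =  - 55097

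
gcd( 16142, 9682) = 2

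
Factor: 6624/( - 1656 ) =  - 2^2 =- 4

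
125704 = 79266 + 46438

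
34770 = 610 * 57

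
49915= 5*9983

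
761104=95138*8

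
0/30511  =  0=0.00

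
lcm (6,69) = 138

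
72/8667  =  8/963 = 0.01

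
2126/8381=2126/8381 = 0.25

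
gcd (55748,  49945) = 7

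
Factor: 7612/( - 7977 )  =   -2^2*3^( - 1) * 11^1*173^1*2659^ (-1) 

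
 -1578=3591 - 5169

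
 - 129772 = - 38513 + -91259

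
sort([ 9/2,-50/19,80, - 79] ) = [-79, -50/19,9/2, 80]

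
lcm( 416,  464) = 12064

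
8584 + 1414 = 9998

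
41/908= 41/908= 0.05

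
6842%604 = 198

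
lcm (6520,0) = 0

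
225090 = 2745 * 82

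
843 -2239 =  - 1396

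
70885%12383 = 8970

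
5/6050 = 1/1210 = 0.00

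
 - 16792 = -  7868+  -8924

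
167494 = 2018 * 83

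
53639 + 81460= 135099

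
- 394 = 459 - 853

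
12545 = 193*65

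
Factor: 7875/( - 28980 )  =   - 2^(-2 ) * 5^2*23^( - 1 ) = - 25/92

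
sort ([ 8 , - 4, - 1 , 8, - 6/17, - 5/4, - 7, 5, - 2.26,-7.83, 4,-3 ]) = [-7.83, - 7, - 4, - 3, - 2.26,-5/4, - 1, - 6/17, 4,  5,8, 8] 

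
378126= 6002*63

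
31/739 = 31/739 = 0.04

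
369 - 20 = 349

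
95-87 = 8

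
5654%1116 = 74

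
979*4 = 3916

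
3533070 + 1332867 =4865937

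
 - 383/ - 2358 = 383/2358 = 0.16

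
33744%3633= 1047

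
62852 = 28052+34800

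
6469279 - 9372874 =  -2903595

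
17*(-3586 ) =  - 60962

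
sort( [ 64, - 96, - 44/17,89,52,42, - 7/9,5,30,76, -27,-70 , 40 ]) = [ - 96, - 70,  -  27, - 44/17, - 7/9 , 5, 30,40,42,52,64,  76,89]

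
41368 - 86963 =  -45595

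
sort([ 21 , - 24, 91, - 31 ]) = [ - 31,-24, 21, 91 ]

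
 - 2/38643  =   - 1 + 38641/38643=- 0.00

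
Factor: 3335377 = 29^1*115013^1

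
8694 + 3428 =12122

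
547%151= 94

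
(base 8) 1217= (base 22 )17H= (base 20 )1cf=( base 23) 15b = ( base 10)655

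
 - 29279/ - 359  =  81 + 200/359 = 81.56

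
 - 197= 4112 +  - 4309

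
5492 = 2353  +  3139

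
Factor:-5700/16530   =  -2^1*5^1*29^(-1)=- 10/29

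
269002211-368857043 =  - 99854832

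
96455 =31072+65383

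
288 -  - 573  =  861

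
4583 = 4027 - -556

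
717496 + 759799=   1477295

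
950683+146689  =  1097372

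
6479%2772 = 935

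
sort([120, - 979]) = [ - 979, 120]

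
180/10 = 18 = 18.00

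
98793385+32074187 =130867572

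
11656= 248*47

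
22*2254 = 49588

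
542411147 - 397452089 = 144959058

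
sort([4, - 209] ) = [-209,4] 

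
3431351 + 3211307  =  6642658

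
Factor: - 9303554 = - 2^1*13^1*357829^1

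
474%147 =33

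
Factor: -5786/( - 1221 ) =2^1*3^( - 1)*37^( - 1)*263^1 = 526/111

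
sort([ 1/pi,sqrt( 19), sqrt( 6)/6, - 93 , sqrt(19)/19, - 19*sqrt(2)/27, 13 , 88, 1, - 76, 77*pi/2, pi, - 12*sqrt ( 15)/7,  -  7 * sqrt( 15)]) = [-93, - 76, -7*sqrt( 15),-12*sqrt( 15)/7, - 19 * sqrt( 2 ) /27, sqrt( 19 ) /19, 1/pi, sqrt ( 6) /6, 1, pi, sqrt(19 ),13, 88, 77 * pi/2]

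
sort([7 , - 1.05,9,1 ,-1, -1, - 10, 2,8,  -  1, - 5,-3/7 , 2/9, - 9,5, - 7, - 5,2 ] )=[  -  10, -9, - 7, - 5, - 5, - 1.05,-1, - 1, - 1,-3/7,2/9,1, 2,2, 5,7, 8,9] 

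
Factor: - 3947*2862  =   - 2^1* 3^3*53^1*3947^1 = - 11296314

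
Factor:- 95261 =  - 95261^1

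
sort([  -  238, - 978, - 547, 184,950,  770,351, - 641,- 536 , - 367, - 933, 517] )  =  [ - 978,  -  933, - 641, - 547,  -  536 ,- 367, - 238, 184,351, 517, 770,  950 ] 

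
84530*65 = 5494450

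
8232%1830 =912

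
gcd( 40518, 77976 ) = 18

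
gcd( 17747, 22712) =1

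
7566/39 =194 = 194.00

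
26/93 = 26/93 = 0.28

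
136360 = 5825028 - 5688668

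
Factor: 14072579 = 14072579^1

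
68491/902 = 75+841/902 = 75.93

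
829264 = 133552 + 695712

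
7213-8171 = - 958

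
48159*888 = 42765192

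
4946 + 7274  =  12220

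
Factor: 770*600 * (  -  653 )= -301686000=- 2^4*3^1*5^3* 7^1 * 11^1* 653^1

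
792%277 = 238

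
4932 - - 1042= 5974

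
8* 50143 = 401144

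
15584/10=7792/5 = 1558.40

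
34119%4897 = 4737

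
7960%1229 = 586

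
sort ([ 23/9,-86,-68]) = [ - 86, - 68,23/9 ]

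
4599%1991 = 617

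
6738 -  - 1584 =8322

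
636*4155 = 2642580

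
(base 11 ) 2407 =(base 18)9D3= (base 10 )3153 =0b110001010001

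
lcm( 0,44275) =0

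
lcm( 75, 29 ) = 2175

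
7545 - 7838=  - 293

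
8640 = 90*96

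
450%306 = 144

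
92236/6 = 15372 + 2/3 =15372.67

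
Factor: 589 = 19^1*  31^1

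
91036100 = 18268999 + 72767101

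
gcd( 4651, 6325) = 1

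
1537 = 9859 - 8322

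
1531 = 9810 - 8279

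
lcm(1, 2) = 2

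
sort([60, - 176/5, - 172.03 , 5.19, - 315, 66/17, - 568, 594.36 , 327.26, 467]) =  [- 568, - 315, - 172.03, - 176/5, 66/17, 5.19, 60, 327.26, 467, 594.36 ]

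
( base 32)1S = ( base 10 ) 60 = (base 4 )330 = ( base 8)74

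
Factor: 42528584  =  2^3 * 7^1 * 653^1 * 1163^1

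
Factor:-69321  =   - 3^1*7^1 * 3301^1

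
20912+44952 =65864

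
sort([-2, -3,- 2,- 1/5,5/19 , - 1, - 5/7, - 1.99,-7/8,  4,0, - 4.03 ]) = [-4.03, - 3, - 2,- 2,-1.99, - 1, - 7/8,-5/7,- 1/5, 0,5/19,4 ]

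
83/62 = 1+21/62= 1.34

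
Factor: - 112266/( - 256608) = 2^ (-4 )*7^1= 7/16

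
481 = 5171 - 4690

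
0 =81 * 0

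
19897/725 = 19897/725 = 27.44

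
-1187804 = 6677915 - 7865719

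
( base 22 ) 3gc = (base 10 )1816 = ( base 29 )24I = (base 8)3430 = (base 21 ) 42a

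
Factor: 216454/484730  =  5^( - 1 )*7^1*15461^1 *48473^( - 1 )  =  108227/242365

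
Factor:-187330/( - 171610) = 143/131=11^1* 13^1*131^ ( - 1)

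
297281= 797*373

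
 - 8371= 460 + -8831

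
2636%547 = 448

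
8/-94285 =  - 8/94285 = - 0.00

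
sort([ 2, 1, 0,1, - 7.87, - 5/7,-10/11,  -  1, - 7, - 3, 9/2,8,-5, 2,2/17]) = [  -  7.87,-7, - 5, - 3, - 1,- 10/11, - 5/7, 0,  2/17, 1, 1,  2, 2 , 9/2,  8]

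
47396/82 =578 = 578.00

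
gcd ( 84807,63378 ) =9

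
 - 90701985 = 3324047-94026032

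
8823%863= 193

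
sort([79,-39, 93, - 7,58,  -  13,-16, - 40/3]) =[ - 39, - 16, - 40/3,  -  13, - 7  ,  58,  79, 93]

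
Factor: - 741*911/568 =-675051/568 = - 2^( - 3 )*3^1 *13^1 * 19^1*71^( - 1 )*911^1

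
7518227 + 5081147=12599374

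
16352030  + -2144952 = 14207078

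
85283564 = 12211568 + 73071996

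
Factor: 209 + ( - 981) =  - 2^2*193^1 =- 772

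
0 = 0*4691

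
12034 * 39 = 469326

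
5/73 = 5/73 = 0.07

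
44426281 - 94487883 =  - 50061602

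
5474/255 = 21 + 7/15 = 21.47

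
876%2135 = 876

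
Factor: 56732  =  2^2*13^1*1091^1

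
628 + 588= 1216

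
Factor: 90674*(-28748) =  - 2606696152 = - 2^3*7187^1*45337^1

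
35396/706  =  17698/353 =50.14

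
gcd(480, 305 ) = 5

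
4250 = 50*85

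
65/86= 65/86 = 0.76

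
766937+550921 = 1317858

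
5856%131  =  92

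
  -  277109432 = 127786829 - 404896261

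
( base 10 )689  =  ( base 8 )1261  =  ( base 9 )845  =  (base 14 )373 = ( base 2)1010110001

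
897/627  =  299/209 = 1.43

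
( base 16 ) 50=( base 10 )80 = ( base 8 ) 120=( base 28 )2O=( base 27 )2Q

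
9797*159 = 1557723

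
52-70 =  - 18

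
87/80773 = 87/80773 = 0.00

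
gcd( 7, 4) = 1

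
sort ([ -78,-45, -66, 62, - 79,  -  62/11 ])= [ - 79, - 78, - 66, - 45, - 62/11, 62] 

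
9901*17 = 168317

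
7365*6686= 49242390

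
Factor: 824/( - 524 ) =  - 2^1*103^1*131^( - 1 ) =- 206/131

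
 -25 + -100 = -125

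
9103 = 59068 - 49965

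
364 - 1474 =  - 1110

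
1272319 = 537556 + 734763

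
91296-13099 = 78197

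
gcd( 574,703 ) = 1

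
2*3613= 7226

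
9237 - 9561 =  - 324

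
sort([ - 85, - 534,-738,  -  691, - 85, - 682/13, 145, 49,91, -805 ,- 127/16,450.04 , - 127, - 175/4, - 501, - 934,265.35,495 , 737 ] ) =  [-934, - 805, - 738, - 691  ,  -  534, - 501 ,  -  127, - 85,-85,- 682/13, - 175/4,  -  127/16,49,91, 145 , 265.35, 450.04 , 495 , 737]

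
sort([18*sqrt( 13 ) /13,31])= [ 18 * sqrt(13)/13 , 31]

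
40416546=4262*9483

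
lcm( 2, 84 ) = 84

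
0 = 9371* 0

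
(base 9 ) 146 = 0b1111011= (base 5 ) 443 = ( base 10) 123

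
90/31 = 2+ 28/31 = 2.90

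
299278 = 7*42754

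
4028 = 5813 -1785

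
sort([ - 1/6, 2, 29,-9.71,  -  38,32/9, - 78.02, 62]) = [ - 78.02, - 38, - 9.71, - 1/6,2, 32/9, 29, 62]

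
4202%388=322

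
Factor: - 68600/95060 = - 70/97=- 2^1*5^1*7^1 *97^( - 1 ) 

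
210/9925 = 42/1985 = 0.02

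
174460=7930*22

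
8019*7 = 56133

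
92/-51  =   - 92/51 = -1.80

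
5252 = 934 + 4318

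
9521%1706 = 991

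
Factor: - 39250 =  - 2^1 * 5^3*157^1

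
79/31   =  79/31 = 2.55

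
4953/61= 4953/61 = 81.20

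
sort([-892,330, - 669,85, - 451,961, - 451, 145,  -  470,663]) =[ - 892, - 669,-470,-451, - 451, 85,  145,330,  663,961]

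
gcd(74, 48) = 2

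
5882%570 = 182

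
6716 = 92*73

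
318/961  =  318/961=0.33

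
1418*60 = 85080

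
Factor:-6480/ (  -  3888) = 3^( - 1)*5^1 = 5/3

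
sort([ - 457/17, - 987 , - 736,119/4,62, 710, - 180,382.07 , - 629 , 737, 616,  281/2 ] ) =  [ - 987, - 736 ,-629, - 180, - 457/17,119/4,62,  281/2,382.07, 616, 710,737] 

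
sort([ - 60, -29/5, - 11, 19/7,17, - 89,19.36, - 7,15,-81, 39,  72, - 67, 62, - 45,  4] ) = [ - 89 ,-81,  -  67, - 60, - 45, - 11, - 7, - 29/5  ,  19/7 , 4,  15, 17, 19.36, 39, 62,72] 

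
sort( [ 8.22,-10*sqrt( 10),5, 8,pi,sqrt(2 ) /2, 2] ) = [ - 10*sqrt( 10), sqrt(2) /2,2, pi, 5 , 8,8.22] 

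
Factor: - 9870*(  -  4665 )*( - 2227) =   -  102538985850 =- 2^1*3^2*5^2*7^1*17^1*47^1*131^1*311^1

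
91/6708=7/516 =0.01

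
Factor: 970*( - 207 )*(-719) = 2^1*3^2*5^1 * 23^1*97^1 *719^1 = 144368010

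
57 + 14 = 71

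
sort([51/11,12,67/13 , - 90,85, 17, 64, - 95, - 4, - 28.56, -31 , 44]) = [ - 95, - 90, - 31 , - 28.56, - 4,51/11, 67/13, 12,17,44,64,85 ]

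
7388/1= 7388 = 7388.00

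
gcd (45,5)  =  5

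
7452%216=108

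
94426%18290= 2976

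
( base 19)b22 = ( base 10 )4011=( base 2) 111110101011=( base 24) 6n3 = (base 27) 5df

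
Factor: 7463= 17^1*439^1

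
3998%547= 169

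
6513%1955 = 648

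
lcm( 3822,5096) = 15288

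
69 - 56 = 13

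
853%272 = 37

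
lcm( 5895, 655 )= 5895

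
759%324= 111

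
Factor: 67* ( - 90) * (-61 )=2^1*3^2 * 5^1* 61^1*67^1 = 367830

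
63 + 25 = 88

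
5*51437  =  257185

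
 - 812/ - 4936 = 203/1234=0.16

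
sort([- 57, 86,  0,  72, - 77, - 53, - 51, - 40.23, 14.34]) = [ - 77, - 57,- 53,  -  51, - 40.23, 0, 14.34,72,86]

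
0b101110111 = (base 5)3000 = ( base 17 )151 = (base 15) 1A0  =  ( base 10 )375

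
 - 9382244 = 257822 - 9640066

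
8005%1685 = 1265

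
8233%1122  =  379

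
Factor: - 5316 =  - 2^2 * 3^1*443^1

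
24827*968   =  24032536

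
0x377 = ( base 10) 887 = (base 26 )183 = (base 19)28d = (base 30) TH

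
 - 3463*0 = 0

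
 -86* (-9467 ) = 814162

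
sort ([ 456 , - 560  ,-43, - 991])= [ - 991,-560, - 43,456]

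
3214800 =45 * 71440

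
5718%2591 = 536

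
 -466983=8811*(- 53 ) 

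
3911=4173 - 262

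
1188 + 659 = 1847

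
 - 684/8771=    - 1 +8087/8771  =  - 0.08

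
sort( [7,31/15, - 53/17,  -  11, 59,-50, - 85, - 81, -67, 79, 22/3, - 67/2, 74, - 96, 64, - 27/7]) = [ - 96, - 85, - 81, - 67,  -  50,-67/2, - 11, - 27/7, - 53/17,31/15 , 7, 22/3, 59,64, 74,  79] 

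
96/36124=24/9031 = 0.00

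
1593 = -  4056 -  - 5649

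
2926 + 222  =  3148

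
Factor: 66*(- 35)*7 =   -  2^1 * 3^1*5^1*7^2*11^1= -16170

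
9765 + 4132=13897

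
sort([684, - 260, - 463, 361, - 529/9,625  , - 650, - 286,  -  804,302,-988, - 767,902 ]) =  [-988, - 804, - 767, - 650,-463, - 286, - 260, - 529/9, 302 , 361, 625,684, 902]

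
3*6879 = 20637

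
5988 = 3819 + 2169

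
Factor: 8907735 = 3^1*5^1 *223^1*2663^1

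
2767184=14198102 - 11430918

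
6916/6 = 3458/3 = 1152.67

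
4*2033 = 8132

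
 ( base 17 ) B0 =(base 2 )10111011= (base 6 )511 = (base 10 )187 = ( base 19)9g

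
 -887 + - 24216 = - 25103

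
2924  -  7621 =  - 4697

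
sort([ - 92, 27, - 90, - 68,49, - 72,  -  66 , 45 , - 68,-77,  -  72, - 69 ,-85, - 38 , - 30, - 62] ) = [-92, - 90, - 85, - 77, - 72,-72, - 69, - 68, - 68 , - 66, - 62, - 38, - 30, 27 , 45, 49] 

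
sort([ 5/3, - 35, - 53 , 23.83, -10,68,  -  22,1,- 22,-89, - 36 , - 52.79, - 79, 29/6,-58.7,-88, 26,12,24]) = [  -  89 ,  -  88, - 79, - 58.7, - 53,  -  52.79,-36, - 35,  -  22,-22, - 10,1 , 5/3,29/6, 12,23.83, 24,26, 68] 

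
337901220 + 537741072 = 875642292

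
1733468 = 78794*22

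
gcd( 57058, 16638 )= 94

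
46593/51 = 913 + 10/17  =  913.59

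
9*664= 5976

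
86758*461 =39995438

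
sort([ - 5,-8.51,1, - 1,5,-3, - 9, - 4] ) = [ - 9, - 8.51, - 5,- 4, - 3, - 1,1,5] 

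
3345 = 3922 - 577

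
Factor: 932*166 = 2^3*83^1*233^1 = 154712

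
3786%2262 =1524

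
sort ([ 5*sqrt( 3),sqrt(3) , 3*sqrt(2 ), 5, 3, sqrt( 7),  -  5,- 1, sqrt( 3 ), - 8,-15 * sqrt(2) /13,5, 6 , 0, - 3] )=[ - 8,-5, - 3, - 15 *sqrt( 2 )/13, - 1,  0, sqrt(3),sqrt(3),sqrt( 7 ),3 , 3*sqrt (2),  5,5, 6 , 5*sqrt(3 )]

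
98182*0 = 0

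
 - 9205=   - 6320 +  - 2885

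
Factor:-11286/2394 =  - 33/7 =- 3^1 *7^ ( - 1 )*11^1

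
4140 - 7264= - 3124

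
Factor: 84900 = 2^2*3^1*5^2*283^1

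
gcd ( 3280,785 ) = 5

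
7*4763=33341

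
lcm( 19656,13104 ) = 39312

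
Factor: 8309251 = 19^1*163^1*2683^1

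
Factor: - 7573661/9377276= - 2^(-2 )*313^1*24197^1*2344319^(-1)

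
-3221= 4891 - 8112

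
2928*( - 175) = -512400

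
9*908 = 8172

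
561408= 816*688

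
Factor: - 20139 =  - 3^1 * 7^2*137^1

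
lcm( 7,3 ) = 21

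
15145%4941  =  322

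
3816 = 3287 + 529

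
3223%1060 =43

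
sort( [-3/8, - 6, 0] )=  [ - 6 , - 3/8,0]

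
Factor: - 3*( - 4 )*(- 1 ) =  - 12= -2^2*3^1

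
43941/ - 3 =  - 14647/1 = -14647.00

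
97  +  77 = 174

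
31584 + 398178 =429762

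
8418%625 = 293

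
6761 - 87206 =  - 80445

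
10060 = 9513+547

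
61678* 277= 17084806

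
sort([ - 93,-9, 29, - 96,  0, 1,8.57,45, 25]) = [ - 96, - 93,- 9,0,1, 8.57,25, 29, 45]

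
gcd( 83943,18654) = 9327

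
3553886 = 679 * 5234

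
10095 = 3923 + 6172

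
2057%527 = 476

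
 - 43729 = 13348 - 57077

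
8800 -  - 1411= 10211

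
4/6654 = 2/3327 =0.00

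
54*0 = 0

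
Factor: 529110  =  2^1 *3^2*5^1*5879^1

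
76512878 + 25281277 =101794155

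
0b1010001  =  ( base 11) 74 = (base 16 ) 51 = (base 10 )81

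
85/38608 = 85/38608 = 0.00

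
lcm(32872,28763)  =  230104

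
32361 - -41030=73391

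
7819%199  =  58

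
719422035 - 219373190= 500048845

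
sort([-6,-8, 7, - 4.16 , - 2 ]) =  [- 8,-6,  -  4.16, - 2, 7] 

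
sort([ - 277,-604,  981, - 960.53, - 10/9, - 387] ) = [ - 960.53, - 604, -387, - 277,-10/9,981] 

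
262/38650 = 131/19325  =  0.01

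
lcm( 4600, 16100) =32200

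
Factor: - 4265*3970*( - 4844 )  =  2^3*5^2* 7^1*173^1*397^1*853^1   =  82018850200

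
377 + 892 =1269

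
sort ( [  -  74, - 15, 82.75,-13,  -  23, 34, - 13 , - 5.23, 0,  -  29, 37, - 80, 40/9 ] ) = [ - 80,  -  74, - 29, - 23,-15, - 13, - 13, - 5.23,0,40/9, 34,37,82.75 ] 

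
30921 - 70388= -39467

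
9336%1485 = 426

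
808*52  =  42016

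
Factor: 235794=2^1 * 3^1*13^1*  3023^1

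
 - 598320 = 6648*( - 90 )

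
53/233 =53/233 = 0.23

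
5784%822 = 30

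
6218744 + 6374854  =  12593598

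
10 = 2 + 8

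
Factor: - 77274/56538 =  - 3^2*53^1*349^( - 1) = - 477/349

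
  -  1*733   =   - 733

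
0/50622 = 0 = 0.00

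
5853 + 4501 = 10354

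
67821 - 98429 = - 30608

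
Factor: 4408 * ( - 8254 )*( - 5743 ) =208951198576 = 2^4*19^1*29^1*4127^1*5743^1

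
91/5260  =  91/5260 = 0.02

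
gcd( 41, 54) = 1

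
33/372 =11/124= 0.09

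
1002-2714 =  - 1712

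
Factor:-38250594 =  - 2^1 *3^2*29^1*73277^1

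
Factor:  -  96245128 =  - 2^3 * 7^1*1718663^1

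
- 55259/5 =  - 55259/5= - 11051.80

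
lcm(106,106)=106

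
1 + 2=3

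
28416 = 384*74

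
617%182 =71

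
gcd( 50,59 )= 1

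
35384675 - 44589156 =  - 9204481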